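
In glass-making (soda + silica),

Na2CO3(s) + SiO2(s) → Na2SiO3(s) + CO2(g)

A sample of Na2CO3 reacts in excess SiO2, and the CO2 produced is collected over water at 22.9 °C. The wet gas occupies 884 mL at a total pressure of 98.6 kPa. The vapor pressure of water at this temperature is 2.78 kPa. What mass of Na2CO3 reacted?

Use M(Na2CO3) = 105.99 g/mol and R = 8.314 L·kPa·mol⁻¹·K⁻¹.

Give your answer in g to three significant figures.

3.65 g

P(CO2) = 98.6 − 2.78 = 95.82 kPa
n(CO2) = PV/RT = (95.82 × 0.8840) / (8.314 × 296.05) = 0.03441 mol
n(Na2CO3) = (1/1) × 0.03441 = 0.03441 mol
m(Na2CO3) = 0.03441 × 105.99 = 3.647 g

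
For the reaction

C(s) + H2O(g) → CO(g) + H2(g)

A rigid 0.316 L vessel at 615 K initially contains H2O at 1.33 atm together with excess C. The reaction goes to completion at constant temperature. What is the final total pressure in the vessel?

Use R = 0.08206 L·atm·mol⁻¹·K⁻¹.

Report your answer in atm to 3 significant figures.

Rigid vessel, constant T ⇒ P scales with total gas moles (1 → 2).
P_final = (2/1) × 1.33 = 2.660 atm

2.66 atm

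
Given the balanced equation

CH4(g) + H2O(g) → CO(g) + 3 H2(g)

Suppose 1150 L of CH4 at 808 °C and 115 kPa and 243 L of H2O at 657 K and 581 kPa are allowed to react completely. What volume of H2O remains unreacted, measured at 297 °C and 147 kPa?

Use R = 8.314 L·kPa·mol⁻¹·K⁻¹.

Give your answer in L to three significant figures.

n(CH4) = PV/RT = (115 × 1150) / (8.314 × 1081.15) = 14.71 mol
n(H2O) = PV/RT = (581 × 243) / (8.314 × 657) = 25.85 mol
For 14.71 mol CH4, stoichiometry requires (1/1) × 14.71 = 14.71 mol H2O; 25.85 mol is available, so CH4 is limiting.
n(H2O) consumed = (1/1) × 14.71 = 14.71 mol; remaining = 25.85 − 14.71 = 11.14 mol
V(H2O) = nRT/P = 11.14 × 8.314 × 570.15 / 147 = 359.2 L

359 L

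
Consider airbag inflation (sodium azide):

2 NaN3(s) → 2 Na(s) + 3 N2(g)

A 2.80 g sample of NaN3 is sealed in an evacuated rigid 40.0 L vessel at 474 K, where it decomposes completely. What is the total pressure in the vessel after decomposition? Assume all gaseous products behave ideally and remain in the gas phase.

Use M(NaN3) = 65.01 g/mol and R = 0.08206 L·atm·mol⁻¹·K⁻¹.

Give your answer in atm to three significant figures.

0.0628 atm

n(NaN3) = 2.80 / 65.01 = 0.04307 mol
n(gas produced) = (3/2) × 0.04307 = 0.06460 mol
P = nRT/V = 0.06460 × 0.08206 × 474 / 40.0 = 0.06282 atm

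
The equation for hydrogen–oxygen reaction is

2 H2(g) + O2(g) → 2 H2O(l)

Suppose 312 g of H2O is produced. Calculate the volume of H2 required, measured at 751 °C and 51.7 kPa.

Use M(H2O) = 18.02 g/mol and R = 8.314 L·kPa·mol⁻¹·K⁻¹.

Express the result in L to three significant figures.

n(H2O) = 312.0 / 18.02 = 17.31 mol
n(H2) = (2/2) × 17.31 = 17.31 mol
V = nRT/P = 17.31 × 8.314 × 1024.15 / 51.7 = 2851 L

2850 L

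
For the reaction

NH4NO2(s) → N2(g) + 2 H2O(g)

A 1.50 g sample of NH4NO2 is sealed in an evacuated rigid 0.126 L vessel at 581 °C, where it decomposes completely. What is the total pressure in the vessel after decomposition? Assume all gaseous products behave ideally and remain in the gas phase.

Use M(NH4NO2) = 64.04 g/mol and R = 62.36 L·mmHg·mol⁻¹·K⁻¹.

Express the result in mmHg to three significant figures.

29700 mmHg

n(NH4NO2) = 1.50 / 64.04 = 0.02342 mol
n(gas produced) = (3/1) × 0.02342 = 0.07026 mol
P = nRT/V = 0.07026 × 62.36 × 854.15 / 0.126 = 29700 mmHg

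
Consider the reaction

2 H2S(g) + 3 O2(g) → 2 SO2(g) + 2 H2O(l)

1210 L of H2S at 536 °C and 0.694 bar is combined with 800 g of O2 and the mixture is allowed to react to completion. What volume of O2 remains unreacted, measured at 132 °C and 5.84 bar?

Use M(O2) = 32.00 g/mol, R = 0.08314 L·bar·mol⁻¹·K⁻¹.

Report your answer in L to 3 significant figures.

36.2 L

n(H2S) = PV/RT = (0.694 × 1210) / (0.08314 × 809.15) = 12.48 mol
n(O2) = 800 / 32.00 = 25.00 mol
For 12.48 mol H2S, stoichiometry requires (3/2) × 12.48 = 18.72 mol O2; 25.00 mol is available, so H2S is limiting.
n(O2) consumed = (3/2) × 12.48 = 18.72 mol; remaining = 25.00 − 18.72 = 6.280 mol
V(O2) = nRT/P = 6.280 × 0.08314 × 405.15 / 5.84 = 36.22 L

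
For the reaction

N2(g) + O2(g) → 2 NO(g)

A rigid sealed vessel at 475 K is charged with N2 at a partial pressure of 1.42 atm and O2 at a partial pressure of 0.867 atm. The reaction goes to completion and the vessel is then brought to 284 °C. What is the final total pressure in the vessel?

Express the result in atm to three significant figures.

With V and T fixed, P_i ∝ n_i, so the mole ratios apply directly to partial pressures at 475 K.
P(O2) required for 1.42 atm of N2 = (1/1) × 1.42 = 1.420 atm; available 0.867 atm, so O2 is limiting.
P(N2) remaining = 1.42 − (1/1) × 0.867 = 0.5530 atm
P(gaseous products) = (2)/1 × 0.867 = 1.734 atm
P_total at 475 K = 0.5530 + 1.734 = 2.287 atm
Scaling to 284 °C: P = 2.287 × 557.15/475 = 2.683 atm

2.68 atm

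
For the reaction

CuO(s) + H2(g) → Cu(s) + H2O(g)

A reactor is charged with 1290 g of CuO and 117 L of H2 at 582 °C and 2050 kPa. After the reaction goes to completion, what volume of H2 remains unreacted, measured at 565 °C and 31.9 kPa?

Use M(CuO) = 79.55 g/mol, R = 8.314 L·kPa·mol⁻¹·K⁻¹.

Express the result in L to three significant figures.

n(CuO) = 1290 / 79.55 = 16.22 mol
n(H2) = PV/RT = (2050 × 117) / (8.314 × 855.15) = 33.74 mol
For 16.22 mol CuO, stoichiometry requires (1/1) × 16.22 = 16.22 mol H2; 33.74 mol is available, so CuO is limiting.
n(H2) consumed = (1/1) × 16.22 = 16.22 mol; remaining = 33.74 − 16.22 = 17.52 mol
V(H2) = nRT/P = 17.52 × 8.314 × 838.15 / 31.9 = 3827 L

3830 L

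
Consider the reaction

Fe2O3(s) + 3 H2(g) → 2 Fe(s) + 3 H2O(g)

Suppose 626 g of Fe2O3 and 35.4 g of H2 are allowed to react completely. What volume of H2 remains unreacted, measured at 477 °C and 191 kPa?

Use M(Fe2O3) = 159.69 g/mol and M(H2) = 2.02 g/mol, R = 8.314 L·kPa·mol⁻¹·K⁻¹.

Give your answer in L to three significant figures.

188 L

n(Fe2O3) = 626 / 159.69 = 3.920 mol
n(H2) = 35.4 / 2.02 = 17.52 mol
For 3.920 mol Fe2O3, stoichiometry requires (3/1) × 3.920 = 11.76 mol H2; 17.52 mol is available, so Fe2O3 is limiting.
n(H2) consumed = (3/1) × 3.920 = 11.76 mol; remaining = 17.52 − 11.76 = 5.760 mol
V(H2) = nRT/P = 5.760 × 8.314 × 750.15 / 191 = 188.1 L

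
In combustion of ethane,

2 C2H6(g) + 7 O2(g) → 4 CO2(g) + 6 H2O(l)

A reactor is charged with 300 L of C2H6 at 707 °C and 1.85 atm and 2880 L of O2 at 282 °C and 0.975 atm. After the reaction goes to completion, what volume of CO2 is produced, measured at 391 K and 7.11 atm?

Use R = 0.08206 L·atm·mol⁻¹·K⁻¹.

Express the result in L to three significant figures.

n(C2H6) = PV/RT = (1.85 × 300) / (0.08206 × 980.15) = 6.900 mol
n(O2) = PV/RT = (0.975 × 2880) / (0.08206 × 555.15) = 61.64 mol
For 6.900 mol C2H6, stoichiometry requires (7/2) × 6.900 = 24.15 mol O2; 61.64 mol is available, so C2H6 is limiting.
n(CO2) = (4/2) × 6.900 = 13.80 mol
V(CO2) = nRT/P = 13.80 × 0.08206 × 391 / 7.11 = 62.28 L

62.3 L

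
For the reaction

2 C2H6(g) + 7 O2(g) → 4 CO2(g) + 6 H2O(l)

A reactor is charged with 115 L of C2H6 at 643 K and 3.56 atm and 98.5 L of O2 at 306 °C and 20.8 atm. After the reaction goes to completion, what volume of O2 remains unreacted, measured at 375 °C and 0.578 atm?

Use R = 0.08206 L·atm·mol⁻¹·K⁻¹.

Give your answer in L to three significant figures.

n(C2H6) = PV/RT = (3.56 × 115) / (0.08206 × 643) = 7.759 mol
n(O2) = PV/RT = (20.8 × 98.5) / (0.08206 × 579.15) = 43.11 mol
For 7.759 mol C2H6, stoichiometry requires (7/2) × 7.759 = 27.16 mol O2; 43.11 mol is available, so C2H6 is limiting.
n(O2) consumed = (7/2) × 7.759 = 27.16 mol; remaining = 43.11 − 27.16 = 15.95 mol
V(O2) = nRT/P = 15.95 × 0.08206 × 648.15 / 0.578 = 1468 L

1470 L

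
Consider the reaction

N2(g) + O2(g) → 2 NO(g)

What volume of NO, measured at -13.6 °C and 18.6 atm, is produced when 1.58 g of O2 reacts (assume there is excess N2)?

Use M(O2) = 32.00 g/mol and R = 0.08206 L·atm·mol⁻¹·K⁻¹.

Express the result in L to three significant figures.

0.113 L

n(O2) = 1.580 / 32.00 = 0.04938 mol
n(NO) = (2/1) × 0.04938 = 0.09876 mol
V = nRT/P = 0.09876 × 0.08206 × 259.55 / 18.6 = 0.1131 L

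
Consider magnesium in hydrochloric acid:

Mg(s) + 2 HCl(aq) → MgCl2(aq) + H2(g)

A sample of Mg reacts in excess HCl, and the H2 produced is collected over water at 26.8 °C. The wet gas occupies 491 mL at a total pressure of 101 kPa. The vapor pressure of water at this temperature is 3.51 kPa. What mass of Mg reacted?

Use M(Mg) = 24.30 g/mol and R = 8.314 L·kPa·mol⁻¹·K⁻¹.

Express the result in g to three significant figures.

P(H2) = 101 − 3.51 = 97.49 kPa
n(H2) = PV/RT = (97.49 × 0.4910) / (8.314 × 299.95) = 0.01919 mol
n(Mg) = (1/1) × 0.01919 = 0.01919 mol
m(Mg) = 0.01919 × 24.30 = 0.4663 g

0.466 g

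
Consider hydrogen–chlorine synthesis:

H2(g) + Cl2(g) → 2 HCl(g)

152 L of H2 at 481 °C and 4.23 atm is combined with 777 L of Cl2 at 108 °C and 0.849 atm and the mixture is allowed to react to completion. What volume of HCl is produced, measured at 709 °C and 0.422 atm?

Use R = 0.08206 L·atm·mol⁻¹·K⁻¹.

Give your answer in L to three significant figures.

3970 L

n(H2) = PV/RT = (4.23 × 152) / (0.08206 × 754.15) = 10.39 mol
n(Cl2) = PV/RT = (0.849 × 777) / (0.08206 × 381.15) = 21.09 mol
For 10.39 mol H2, stoichiometry requires (1/1) × 10.39 = 10.39 mol Cl2; 21.09 mol is available, so H2 is limiting.
n(HCl) = (2/1) × 10.39 = 20.78 mol
V(HCl) = nRT/P = 20.78 × 0.08206 × 982.15 / 0.422 = 3969 L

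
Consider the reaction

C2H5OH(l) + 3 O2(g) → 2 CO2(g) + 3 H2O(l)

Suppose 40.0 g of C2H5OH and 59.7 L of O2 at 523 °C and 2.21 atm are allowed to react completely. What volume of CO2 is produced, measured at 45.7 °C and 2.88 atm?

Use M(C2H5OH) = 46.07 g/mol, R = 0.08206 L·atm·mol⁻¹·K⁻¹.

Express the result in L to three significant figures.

n(C2H5OH) = 40.0 / 46.07 = 0.8682 mol
n(O2) = PV/RT = (2.21 × 59.7) / (0.08206 × 796.15) = 2.019 mol
For 0.8682 mol C2H5OH, stoichiometry requires (3/1) × 0.8682 = 2.605 mol O2; 2.019 mol is available, so O2 is limiting.
n(CO2) = (2/3) × 2.019 = 1.346 mol
V(CO2) = nRT/P = 1.346 × 0.08206 × 318.85 / 2.88 = 12.23 L

12.2 L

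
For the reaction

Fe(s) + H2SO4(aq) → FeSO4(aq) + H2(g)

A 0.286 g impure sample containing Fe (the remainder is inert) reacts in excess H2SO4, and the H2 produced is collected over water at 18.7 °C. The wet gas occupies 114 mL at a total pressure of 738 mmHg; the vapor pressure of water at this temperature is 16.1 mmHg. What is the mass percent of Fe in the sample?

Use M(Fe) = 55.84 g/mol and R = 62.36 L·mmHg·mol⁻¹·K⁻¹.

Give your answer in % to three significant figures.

88.3 %

P(H2) = 738 − 16.1 = 721.9 mmHg
n(H2) = PV/RT = (721.9 × 0.1140) / (62.36 × 291.85) = 0.004522 mol
n(Fe) = (1/1) × 0.004522 = 0.004522 mol
m(Fe) = 0.004522 × 55.84 = 0.2525 g
%Fe = 0.2525 / 0.286 × 100 = 88.29%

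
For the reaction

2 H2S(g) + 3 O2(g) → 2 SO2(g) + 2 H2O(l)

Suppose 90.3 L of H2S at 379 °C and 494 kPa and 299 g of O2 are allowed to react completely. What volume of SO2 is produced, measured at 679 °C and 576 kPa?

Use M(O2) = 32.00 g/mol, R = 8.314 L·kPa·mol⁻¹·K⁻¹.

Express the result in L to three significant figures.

85.6 L

n(H2S) = PV/RT = (494 × 90.3) / (8.314 × 652.15) = 8.227 mol
n(O2) = 299 / 32.00 = 9.344 mol
For 8.227 mol H2S, stoichiometry requires (3/2) × 8.227 = 12.34 mol O2; 9.344 mol is available, so O2 is limiting.
n(SO2) = (2/3) × 9.344 = 6.229 mol
V(SO2) = nRT/P = 6.229 × 8.314 × 952.15 / 576 = 85.61 L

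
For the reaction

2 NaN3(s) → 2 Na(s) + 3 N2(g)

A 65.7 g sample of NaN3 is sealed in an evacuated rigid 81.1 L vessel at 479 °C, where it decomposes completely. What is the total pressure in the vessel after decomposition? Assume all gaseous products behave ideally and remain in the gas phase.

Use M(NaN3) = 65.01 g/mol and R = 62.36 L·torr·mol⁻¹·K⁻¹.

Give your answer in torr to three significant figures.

877 torr

n(NaN3) = 65.7 / 65.01 = 1.011 mol
n(gas produced) = (3/2) × 1.011 = 1.516 mol
P = nRT/V = 1.516 × 62.36 × 752.15 / 81.1 = 876.8 torr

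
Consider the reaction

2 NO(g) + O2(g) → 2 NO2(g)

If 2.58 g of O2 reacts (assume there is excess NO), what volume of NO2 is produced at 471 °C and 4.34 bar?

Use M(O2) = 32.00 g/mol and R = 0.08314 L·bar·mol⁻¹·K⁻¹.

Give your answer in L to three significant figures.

n(O2) = 2.580 / 32.00 = 0.08063 mol
n(NO2) = (2/1) × 0.08063 = 0.1613 mol
V = nRT/P = 0.1613 × 0.08314 × 744.15 / 4.34 = 2.299 L

2.30 L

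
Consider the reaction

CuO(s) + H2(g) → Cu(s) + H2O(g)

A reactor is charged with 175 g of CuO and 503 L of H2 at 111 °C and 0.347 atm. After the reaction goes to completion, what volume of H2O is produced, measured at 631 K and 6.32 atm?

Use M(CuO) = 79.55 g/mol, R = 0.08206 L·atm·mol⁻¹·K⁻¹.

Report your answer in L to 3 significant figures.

n(CuO) = 175 / 79.55 = 2.200 mol
n(H2) = PV/RT = (0.347 × 503) / (0.08206 × 384.15) = 5.537 mol
For 2.200 mol CuO, stoichiometry requires (1/1) × 2.200 = 2.200 mol H2; 5.537 mol is available, so CuO is limiting.
n(H2O) = (1/1) × 2.200 = 2.200 mol
V(H2O) = nRT/P = 2.200 × 0.08206 × 631 / 6.32 = 18.02 L

18.0 L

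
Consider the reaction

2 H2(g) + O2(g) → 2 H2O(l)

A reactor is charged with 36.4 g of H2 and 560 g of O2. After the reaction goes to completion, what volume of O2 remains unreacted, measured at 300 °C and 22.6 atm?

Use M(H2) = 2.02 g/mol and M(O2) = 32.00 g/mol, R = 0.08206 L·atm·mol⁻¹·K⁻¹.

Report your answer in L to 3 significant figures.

17.7 L

n(H2) = 36.4 / 2.02 = 18.02 mol
n(O2) = 560 / 32.00 = 17.50 mol
For 18.02 mol H2, stoichiometry requires (1/2) × 18.02 = 9.010 mol O2; 17.50 mol is available, so H2 is limiting.
n(O2) consumed = (1/2) × 18.02 = 9.010 mol; remaining = 17.50 − 9.010 = 8.490 mol
V(O2) = nRT/P = 8.490 × 0.08206 × 573.15 / 22.6 = 17.67 L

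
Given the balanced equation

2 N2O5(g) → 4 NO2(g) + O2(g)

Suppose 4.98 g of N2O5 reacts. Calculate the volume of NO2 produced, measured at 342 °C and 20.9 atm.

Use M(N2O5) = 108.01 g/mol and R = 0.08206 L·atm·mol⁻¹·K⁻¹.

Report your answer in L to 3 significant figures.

0.223 L

n(N2O5) = 4.980 / 108.01 = 0.04611 mol
n(NO2) = (4/2) × 0.04611 = 0.09222 mol
V = nRT/P = 0.09222 × 0.08206 × 615.15 / 20.9 = 0.2227 L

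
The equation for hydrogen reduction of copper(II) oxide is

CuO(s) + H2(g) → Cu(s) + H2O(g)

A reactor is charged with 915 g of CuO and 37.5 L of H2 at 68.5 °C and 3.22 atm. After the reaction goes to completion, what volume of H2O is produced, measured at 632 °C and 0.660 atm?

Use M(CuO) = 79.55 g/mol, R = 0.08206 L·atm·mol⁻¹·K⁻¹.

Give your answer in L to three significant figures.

485 L

n(CuO) = 915 / 79.55 = 11.50 mol
n(H2) = PV/RT = (3.22 × 37.5) / (0.08206 × 341.65) = 4.307 mol
For 11.50 mol CuO, stoichiometry requires (1/1) × 11.50 = 11.50 mol H2; 4.307 mol is available, so H2 is limiting.
n(H2O) = (1/1) × 4.307 = 4.307 mol
V(H2O) = nRT/P = 4.307 × 0.08206 × 905.15 / 0.660 = 484.7 L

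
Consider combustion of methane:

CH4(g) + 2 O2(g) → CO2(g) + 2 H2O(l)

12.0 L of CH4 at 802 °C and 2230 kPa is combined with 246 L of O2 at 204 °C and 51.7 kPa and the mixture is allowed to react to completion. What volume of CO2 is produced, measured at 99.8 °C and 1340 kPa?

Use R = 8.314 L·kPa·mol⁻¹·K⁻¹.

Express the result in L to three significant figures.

n(CH4) = PV/RT = (2230 × 12.0) / (8.314 × 1075.15) = 2.994 mol
n(O2) = PV/RT = (51.7 × 246) / (8.314 × 477.15) = 3.206 mol
For 2.994 mol CH4, stoichiometry requires (2/1) × 2.994 = 5.988 mol O2; 3.206 mol is available, so O2 is limiting.
n(CO2) = (1/2) × 3.206 = 1.603 mol
V(CO2) = nRT/P = 1.603 × 8.314 × 372.95 / 1340 = 3.709 L

3.71 L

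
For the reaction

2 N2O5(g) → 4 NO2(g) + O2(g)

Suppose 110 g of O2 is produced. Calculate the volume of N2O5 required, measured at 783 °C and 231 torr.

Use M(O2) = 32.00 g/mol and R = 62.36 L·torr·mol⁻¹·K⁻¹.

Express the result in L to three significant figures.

1960 L

n(O2) = 110.0 / 32.00 = 3.438 mol
n(N2O5) = (2/1) × 3.438 = 6.876 mol
V = nRT/P = 6.876 × 62.36 × 1056.15 / 231 = 1960 L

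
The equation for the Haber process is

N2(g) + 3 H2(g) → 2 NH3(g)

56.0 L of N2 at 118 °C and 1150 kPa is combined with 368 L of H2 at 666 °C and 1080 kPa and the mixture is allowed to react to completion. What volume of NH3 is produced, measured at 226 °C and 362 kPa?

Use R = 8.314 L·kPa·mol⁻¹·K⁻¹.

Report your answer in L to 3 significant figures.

389 L

n(N2) = PV/RT = (1150 × 56.0) / (8.314 × 391.15) = 19.80 mol
n(H2) = PV/RT = (1080 × 368) / (8.314 × 939.15) = 50.90 mol
For 19.80 mol N2, stoichiometry requires (3/1) × 19.80 = 59.40 mol H2; 50.90 mol is available, so H2 is limiting.
n(NH3) = (2/3) × 50.90 = 33.93 mol
V(NH3) = nRT/P = 33.93 × 8.314 × 499.15 / 362 = 389.0 L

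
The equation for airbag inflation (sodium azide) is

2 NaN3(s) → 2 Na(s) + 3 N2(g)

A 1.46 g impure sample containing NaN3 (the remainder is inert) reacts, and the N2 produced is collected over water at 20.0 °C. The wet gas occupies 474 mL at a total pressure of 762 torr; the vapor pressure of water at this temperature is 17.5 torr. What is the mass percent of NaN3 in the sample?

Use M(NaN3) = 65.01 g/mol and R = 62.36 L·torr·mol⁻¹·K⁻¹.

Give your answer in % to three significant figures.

P(N2) = 762 − 17.5 = 744.5 torr
n(N2) = PV/RT = (744.5 × 0.4740) / (62.36 × 293.15) = 0.01930 mol
n(NaN3) = (2/3) × 0.01930 = 0.01287 mol
m(NaN3) = 0.01287 × 65.01 = 0.8367 g
%NaN3 = 0.8367 / 1.46 × 100 = 57.31%

57.3 %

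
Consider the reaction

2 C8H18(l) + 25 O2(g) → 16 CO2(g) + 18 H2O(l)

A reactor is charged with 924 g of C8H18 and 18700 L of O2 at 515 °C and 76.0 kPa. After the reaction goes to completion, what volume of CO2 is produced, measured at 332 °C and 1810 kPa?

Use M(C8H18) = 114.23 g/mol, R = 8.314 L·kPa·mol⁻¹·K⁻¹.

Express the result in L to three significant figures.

180 L

n(C8H18) = 924 / 114.23 = 8.089 mol
n(O2) = PV/RT = (76.0 × 18700) / (8.314 × 788.15) = 216.9 mol
For 8.089 mol C8H18, stoichiometry requires (25/2) × 8.089 = 101.1 mol O2; 216.9 mol is available, so C8H18 is limiting.
n(CO2) = (16/2) × 8.089 = 64.71 mol
V(CO2) = nRT/P = 64.71 × 8.314 × 605.15 / 1810 = 179.9 L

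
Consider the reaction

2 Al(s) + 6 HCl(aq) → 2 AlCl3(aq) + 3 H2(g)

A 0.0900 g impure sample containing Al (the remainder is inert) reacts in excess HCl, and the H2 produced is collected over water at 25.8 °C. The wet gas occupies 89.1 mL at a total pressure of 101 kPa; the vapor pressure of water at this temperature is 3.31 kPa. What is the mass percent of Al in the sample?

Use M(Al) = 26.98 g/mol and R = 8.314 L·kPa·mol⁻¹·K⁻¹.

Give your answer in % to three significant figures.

P(H2) = 101 − 3.31 = 97.69 kPa
n(H2) = PV/RT = (97.69 × 0.08910) / (8.314 × 298.95) = 0.003502 mol
n(Al) = (2/3) × 0.003502 = 0.002335 mol
m(Al) = 0.002335 × 26.98 = 0.06300 g
%Al = 0.06300 / 0.0900 × 100 = 70.00%

70.0 %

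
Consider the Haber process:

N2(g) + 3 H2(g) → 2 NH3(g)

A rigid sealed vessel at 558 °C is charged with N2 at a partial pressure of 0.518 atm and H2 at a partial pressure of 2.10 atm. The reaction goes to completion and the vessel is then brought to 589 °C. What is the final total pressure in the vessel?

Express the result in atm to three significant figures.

At constant V, partial pressures at 558 °C are proportional to moles, so apply stoichiometry directly to pressures.
P(H2) required for 0.518 atm of N2 = (3/1) × 0.518 = 1.554 atm; available 2.10 atm, so N2 is limiting.
P(H2) remaining = 2.10 − (3/1) × 0.518 = 0.5460 atm
P(gaseous products) = (2)/1 × 0.518 = 1.036 atm
P_total at 558 °C = 0.5460 + 1.036 = 1.582 atm
Scaling to 589 °C: P = 1.582 × 862.15/831.15 = 1.641 atm

1.64 atm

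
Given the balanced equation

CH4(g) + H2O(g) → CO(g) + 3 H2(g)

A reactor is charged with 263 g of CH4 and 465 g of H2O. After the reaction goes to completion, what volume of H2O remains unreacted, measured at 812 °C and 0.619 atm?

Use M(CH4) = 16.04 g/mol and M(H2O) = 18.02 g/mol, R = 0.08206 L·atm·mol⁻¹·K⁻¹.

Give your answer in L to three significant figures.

1350 L

n(CH4) = 263 / 16.04 = 16.40 mol
n(H2O) = 465 / 18.02 = 25.80 mol
For 16.40 mol CH4, stoichiometry requires (1/1) × 16.40 = 16.40 mol H2O; 25.80 mol is available, so CH4 is limiting.
n(H2O) consumed = (1/1) × 16.40 = 16.40 mol; remaining = 25.80 − 16.40 = 9.400 mol
V(H2O) = nRT/P = 9.400 × 0.08206 × 1085.15 / 0.619 = 1352 L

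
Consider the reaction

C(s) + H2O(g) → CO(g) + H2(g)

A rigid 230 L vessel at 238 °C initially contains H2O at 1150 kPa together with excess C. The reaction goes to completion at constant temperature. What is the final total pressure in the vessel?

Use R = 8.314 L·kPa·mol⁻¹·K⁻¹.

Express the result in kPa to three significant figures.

Since T and V are fixed, P_final/P_initial = n_final/n_initial = 2/1.
P_final = (2/1) × 1150 = 2300 kPa

2300 kPa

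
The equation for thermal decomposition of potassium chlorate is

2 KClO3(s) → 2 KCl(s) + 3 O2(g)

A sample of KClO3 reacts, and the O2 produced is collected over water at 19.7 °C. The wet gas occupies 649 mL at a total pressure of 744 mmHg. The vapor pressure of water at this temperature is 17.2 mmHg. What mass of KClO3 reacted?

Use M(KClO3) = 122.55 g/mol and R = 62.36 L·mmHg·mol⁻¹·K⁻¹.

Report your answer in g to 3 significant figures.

P(O2) = 744 − 17.2 = 726.8 mmHg
n(O2) = PV/RT = (726.8 × 0.6490) / (62.36 × 292.85) = 0.02583 mol
n(KClO3) = (2/3) × 0.02583 = 0.01722 mol
m(KClO3) = 0.01722 × 122.55 = 2.110 g

2.11 g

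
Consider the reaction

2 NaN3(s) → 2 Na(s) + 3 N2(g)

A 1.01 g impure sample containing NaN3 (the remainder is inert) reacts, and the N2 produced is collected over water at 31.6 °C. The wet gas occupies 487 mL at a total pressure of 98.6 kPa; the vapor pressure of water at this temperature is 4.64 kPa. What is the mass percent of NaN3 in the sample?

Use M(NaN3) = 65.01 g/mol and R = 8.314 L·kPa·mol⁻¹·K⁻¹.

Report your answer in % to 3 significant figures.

P(N2) = 98.6 − 4.64 = 93.96 kPa
n(N2) = PV/RT = (93.96 × 0.4870) / (8.314 × 304.75) = 0.01806 mol
n(NaN3) = (2/3) × 0.01806 = 0.01204 mol
m(NaN3) = 0.01204 × 65.01 = 0.7827 g
%NaN3 = 0.7827 / 1.01 × 100 = 77.50%

77.5 %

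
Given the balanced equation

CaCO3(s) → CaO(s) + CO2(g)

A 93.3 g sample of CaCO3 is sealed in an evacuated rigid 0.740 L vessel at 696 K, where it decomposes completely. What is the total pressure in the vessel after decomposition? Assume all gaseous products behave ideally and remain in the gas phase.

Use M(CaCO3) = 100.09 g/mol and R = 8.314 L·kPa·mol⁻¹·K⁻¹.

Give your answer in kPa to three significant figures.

7290 kPa

n(CaCO3) = 93.3 / 100.09 = 0.9322 mol
n(gas produced) = (1/1) × 0.9322 = 0.9322 mol
P = nRT/V = 0.9322 × 8.314 × 696 / 0.740 = 7289 kPa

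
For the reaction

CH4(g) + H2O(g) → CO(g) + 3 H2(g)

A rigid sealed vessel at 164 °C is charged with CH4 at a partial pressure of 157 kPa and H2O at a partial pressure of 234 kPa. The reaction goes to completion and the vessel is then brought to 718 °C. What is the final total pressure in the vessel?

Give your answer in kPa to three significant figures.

Because the vessel is rigid and T is held at 164 °C, work the stoichiometry in partial pressures (P_i = n_iRT/V).
P(H2O) required for 157 kPa of CH4 = (1/1) × 157 = 157.0 kPa; available 234 kPa, so CH4 is limiting.
P(H2O) remaining = 234 − (1/1) × 157 = 77.00 kPa
P(gaseous products) = (1+3)/1 × 157 = 628.0 kPa
P_total at 164 °C = 77.00 + 628.0 = 705.0 kPa
Scaling to 718 °C: P = 705.0 × 991.15/437.15 = 1598 kPa

1600 kPa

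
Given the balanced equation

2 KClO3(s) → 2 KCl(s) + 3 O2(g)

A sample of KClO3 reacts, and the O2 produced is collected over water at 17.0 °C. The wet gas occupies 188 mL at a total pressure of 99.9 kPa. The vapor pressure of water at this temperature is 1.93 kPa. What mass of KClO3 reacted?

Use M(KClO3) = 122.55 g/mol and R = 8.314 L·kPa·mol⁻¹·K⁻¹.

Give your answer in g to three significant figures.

P(O2) = 99.9 − 1.93 = 97.97 kPa
n(O2) = PV/RT = (97.97 × 0.1880) / (8.314 × 290.15) = 0.007635 mol
n(KClO3) = (2/3) × 0.007635 = 0.005090 mol
m(KClO3) = 0.005090 × 122.55 = 0.6238 g

0.624 g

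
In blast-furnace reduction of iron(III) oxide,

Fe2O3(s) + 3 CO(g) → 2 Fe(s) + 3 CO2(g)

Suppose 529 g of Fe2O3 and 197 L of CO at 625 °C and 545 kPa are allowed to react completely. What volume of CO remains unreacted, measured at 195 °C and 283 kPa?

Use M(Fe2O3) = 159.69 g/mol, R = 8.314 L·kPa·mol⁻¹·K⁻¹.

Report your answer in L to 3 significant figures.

n(Fe2O3) = 529 / 159.69 = 3.313 mol
n(CO) = PV/RT = (545 × 197) / (8.314 × 898.15) = 14.38 mol
For 3.313 mol Fe2O3, stoichiometry requires (3/1) × 3.313 = 9.939 mol CO; 14.38 mol is available, so Fe2O3 is limiting.
n(CO) consumed = (3/1) × 3.313 = 9.939 mol; remaining = 14.38 − 9.939 = 4.441 mol
V(CO) = nRT/P = 4.441 × 8.314 × 468.15 / 283 = 61.08 L

61.1 L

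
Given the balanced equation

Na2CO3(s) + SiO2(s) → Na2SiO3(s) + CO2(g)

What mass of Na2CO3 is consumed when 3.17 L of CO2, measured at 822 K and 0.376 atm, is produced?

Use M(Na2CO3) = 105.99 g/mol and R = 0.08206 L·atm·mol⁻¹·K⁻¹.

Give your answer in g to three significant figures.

n(CO2) = PV/RT = (0.376 × 3.17) / (0.08206 × 822) = 0.01767 mol
n(Na2CO3) = (1/1) × 0.01767 = 0.01767 mol
m(Na2CO3) = 0.01767 × 105.99 = 1.873 g

1.87 g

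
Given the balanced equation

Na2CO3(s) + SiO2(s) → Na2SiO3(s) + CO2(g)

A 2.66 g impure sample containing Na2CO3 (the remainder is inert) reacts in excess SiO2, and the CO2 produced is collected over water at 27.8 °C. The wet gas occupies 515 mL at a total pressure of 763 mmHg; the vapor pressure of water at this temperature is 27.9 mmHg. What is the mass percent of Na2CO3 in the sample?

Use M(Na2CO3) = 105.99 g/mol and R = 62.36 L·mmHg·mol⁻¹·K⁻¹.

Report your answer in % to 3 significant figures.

P(CO2) = 763 − 27.9 = 735.1 mmHg
n(CO2) = PV/RT = (735.1 × 0.5150) / (62.36 × 300.95) = 0.02017 mol
n(Na2CO3) = (1/1) × 0.02017 = 0.02017 mol
m(Na2CO3) = 0.02017 × 105.99 = 2.138 g
%Na2CO3 = 2.138 / 2.66 × 100 = 80.38%

80.4 %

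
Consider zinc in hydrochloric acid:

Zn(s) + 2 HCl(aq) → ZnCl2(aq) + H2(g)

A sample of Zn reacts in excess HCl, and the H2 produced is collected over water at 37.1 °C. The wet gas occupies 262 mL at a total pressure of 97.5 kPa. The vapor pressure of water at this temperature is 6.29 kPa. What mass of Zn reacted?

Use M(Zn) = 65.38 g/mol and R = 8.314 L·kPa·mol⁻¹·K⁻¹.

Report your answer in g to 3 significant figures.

0.606 g

P(H2) = 97.5 − 6.29 = 91.21 kPa
n(H2) = PV/RT = (91.21 × 0.2620) / (8.314 × 310.25) = 0.009264 mol
n(Zn) = (1/1) × 0.009264 = 0.009264 mol
m(Zn) = 0.009264 × 65.38 = 0.6057 g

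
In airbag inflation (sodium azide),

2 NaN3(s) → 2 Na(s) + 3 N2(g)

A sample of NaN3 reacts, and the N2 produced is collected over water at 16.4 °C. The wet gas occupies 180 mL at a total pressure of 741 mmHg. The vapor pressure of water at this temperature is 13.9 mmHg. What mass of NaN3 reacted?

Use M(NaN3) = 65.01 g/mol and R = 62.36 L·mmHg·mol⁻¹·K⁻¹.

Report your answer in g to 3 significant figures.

P(N2) = 741 − 13.9 = 727.1 mmHg
n(N2) = PV/RT = (727.1 × 0.1800) / (62.36 × 289.55) = 0.007248 mol
n(NaN3) = (2/3) × 0.007248 = 0.004832 mol
m(NaN3) = 0.004832 × 65.01 = 0.3141 g

0.314 g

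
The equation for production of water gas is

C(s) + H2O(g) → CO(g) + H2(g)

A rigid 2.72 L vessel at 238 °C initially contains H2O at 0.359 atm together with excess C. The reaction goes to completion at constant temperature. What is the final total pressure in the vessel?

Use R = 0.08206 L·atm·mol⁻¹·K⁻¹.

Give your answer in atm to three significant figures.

Since T and V are fixed, P_final/P_initial = n_final/n_initial = 2/1.
P_final = (2/1) × 0.359 = 0.7180 atm

0.718 atm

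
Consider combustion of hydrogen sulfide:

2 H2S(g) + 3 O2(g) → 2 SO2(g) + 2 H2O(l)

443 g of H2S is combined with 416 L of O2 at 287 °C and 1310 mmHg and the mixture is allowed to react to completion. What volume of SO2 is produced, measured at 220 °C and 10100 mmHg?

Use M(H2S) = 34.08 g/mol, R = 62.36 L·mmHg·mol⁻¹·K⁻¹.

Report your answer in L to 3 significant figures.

31.7 L

n(H2S) = 443 / 34.08 = 13.00 mol
n(O2) = PV/RT = (1310 × 416) / (62.36 × 560.15) = 15.60 mol
For 13.00 mol H2S, stoichiometry requires (3/2) × 13.00 = 19.50 mol O2; 15.60 mol is available, so O2 is limiting.
n(SO2) = (2/3) × 15.60 = 10.40 mol
V(SO2) = nRT/P = 10.40 × 62.36 × 493.15 / 10100 = 31.67 L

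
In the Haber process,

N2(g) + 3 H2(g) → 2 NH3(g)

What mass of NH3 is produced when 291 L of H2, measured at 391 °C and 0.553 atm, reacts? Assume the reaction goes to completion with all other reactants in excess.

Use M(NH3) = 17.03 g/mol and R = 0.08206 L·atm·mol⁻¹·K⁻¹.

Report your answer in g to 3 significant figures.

n(H2) = PV/RT = (0.553 × 291) / (0.08206 × 664.15) = 2.953 mol
n(NH3) = (2/3) × 2.953 = 1.969 mol
m(NH3) = 1.969 × 17.03 = 33.53 g

33.5 g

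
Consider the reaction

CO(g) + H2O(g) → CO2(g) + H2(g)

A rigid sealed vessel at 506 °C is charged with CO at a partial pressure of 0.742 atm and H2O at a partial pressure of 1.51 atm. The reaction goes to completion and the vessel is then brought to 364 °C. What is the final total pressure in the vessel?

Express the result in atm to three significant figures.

1.84 atm

Because the vessel is rigid and T is held at 506 °C, work the stoichiometry in partial pressures (P_i = n_iRT/V).
P(H2O) required for 0.742 atm of CO = (1/1) × 0.742 = 0.7420 atm; available 1.51 atm, so CO is limiting.
P(H2O) remaining = 1.51 − (1/1) × 0.742 = 0.7680 atm
P(gaseous products) = (1+1)/1 × 0.742 = 1.484 atm
P_total at 506 °C = 0.7680 + 1.484 = 2.252 atm
Scaling to 364 °C: P = 2.252 × 637.15/779.15 = 1.842 atm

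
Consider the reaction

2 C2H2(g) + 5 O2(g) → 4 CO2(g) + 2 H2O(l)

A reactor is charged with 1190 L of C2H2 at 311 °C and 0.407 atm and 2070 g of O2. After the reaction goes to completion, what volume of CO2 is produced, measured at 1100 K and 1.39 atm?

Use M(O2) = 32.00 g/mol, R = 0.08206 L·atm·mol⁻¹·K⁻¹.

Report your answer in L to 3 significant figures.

1310 L

n(C2H2) = PV/RT = (0.407 × 1190) / (0.08206 × 584.15) = 10.10 mol
n(O2) = 2070 / 32.00 = 64.69 mol
For 10.10 mol C2H2, stoichiometry requires (5/2) × 10.10 = 25.25 mol O2; 64.69 mol is available, so C2H2 is limiting.
n(CO2) = (4/2) × 10.10 = 20.20 mol
V(CO2) = nRT/P = 20.20 × 0.08206 × 1100 / 1.39 = 1312 L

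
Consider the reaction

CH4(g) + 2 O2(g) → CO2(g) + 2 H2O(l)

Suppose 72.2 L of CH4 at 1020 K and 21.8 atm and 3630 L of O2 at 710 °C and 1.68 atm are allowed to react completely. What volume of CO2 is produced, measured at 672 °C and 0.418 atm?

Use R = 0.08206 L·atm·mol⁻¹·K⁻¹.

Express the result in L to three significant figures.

n(CH4) = PV/RT = (21.8 × 72.2) / (0.08206 × 1020) = 18.80 mol
n(O2) = PV/RT = (1.68 × 3630) / (0.08206 × 983.15) = 75.59 mol
For 18.80 mol CH4, stoichiometry requires (2/1) × 18.80 = 37.60 mol O2; 75.59 mol is available, so CH4 is limiting.
n(CO2) = (1/1) × 18.80 = 18.80 mol
V(CO2) = nRT/P = 18.80 × 0.08206 × 945.15 / 0.418 = 3488 L

3490 L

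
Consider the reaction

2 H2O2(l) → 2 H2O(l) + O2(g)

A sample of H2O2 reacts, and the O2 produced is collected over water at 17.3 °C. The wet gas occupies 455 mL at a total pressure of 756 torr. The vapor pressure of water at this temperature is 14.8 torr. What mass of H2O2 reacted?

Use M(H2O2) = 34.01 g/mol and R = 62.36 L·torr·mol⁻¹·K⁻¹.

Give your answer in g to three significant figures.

1.27 g

P(O2) = 756 − 14.8 = 741.2 torr
n(O2) = PV/RT = (741.2 × 0.4550) / (62.36 × 290.45) = 0.01862 mol
n(H2O2) = (2/1) × 0.01862 = 0.03724 mol
m(H2O2) = 0.03724 × 34.01 = 1.267 g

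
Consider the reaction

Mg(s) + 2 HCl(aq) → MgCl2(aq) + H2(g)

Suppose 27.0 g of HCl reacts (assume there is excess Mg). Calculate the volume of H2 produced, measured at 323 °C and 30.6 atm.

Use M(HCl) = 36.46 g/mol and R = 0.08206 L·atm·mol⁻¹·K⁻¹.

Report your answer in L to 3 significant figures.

0.592 L

n(HCl) = 27.00 / 36.46 = 0.7405 mol
n(H2) = (1/2) × 0.7405 = 0.3703 mol
V = nRT/P = 0.3703 × 0.08206 × 596.15 / 30.6 = 0.5920 L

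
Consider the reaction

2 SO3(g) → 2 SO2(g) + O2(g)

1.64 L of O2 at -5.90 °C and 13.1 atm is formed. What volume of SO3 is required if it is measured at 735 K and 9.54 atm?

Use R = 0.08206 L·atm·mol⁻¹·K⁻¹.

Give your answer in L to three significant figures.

12.4 L

n(O2) = PV/RT = (13.1 × 1.64) / (0.08206 × 267.25) = 0.9796 mol
n(SO3) = (2/1) × 0.9796 = 1.959 mol
V = nRT/P = 1.959 × 0.08206 × 735 / 9.54 = 12.39 L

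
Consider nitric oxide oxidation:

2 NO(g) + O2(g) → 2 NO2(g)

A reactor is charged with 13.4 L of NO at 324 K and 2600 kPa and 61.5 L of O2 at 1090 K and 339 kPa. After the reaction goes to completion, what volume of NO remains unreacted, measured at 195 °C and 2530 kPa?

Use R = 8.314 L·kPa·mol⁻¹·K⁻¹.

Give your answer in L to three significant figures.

n(NO) = PV/RT = (2600 × 13.4) / (8.314 × 324) = 12.93 mol
n(O2) = PV/RT = (339 × 61.5) / (8.314 × 1090) = 2.301 mol
For 12.93 mol NO, stoichiometry requires (1/2) × 12.93 = 6.465 mol O2; 2.301 mol is available, so O2 is limiting.
n(NO) consumed = (2/1) × 2.301 = 4.602 mol; remaining = 12.93 − 4.602 = 8.328 mol
V(NO) = nRT/P = 8.328 × 8.314 × 468.15 / 2530 = 12.81 L

12.8 L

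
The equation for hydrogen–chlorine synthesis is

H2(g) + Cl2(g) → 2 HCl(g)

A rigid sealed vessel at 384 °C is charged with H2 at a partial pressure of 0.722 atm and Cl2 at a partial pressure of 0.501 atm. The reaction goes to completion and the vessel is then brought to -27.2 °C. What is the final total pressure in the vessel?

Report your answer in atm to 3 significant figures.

0.458 atm

Because the vessel is rigid and T is held at 384 °C, work the stoichiometry in partial pressures (P_i = n_iRT/V).
P(Cl2) required for 0.722 atm of H2 = (1/1) × 0.722 = 0.7220 atm; available 0.501 atm, so Cl2 is limiting.
P(H2) remaining = 0.722 − (1/1) × 0.501 = 0.2210 atm
P(gaseous products) = (2)/1 × 0.501 = 1.002 atm
P_total at 384 °C = 0.2210 + 1.002 = 1.223 atm
Scaling to -27.2 °C: P = 1.223 × 245.95/657.15 = 0.4577 atm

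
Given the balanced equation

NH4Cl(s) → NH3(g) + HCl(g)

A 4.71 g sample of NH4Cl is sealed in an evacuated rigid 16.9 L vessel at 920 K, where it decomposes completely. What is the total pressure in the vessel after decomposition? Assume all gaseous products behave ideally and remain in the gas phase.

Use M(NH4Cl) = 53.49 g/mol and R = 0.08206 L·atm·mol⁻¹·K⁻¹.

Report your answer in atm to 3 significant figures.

n(NH4Cl) = 4.71 / 53.49 = 0.08805 mol
n(gas produced) = (2/1) × 0.08805 = 0.1761 mol
P = nRT/V = 0.1761 × 0.08206 × 920 / 16.9 = 0.7867 atm

0.787 atm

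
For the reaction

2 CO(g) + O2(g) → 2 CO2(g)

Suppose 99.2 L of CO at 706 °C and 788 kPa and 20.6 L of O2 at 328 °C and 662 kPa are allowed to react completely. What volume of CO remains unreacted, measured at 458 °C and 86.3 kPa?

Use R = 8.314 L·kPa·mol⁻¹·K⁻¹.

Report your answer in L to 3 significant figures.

292 L

n(CO) = PV/RT = (788 × 99.2) / (8.314 × 979.15) = 9.602 mol
n(O2) = PV/RT = (662 × 20.6) / (8.314 × 601.15) = 2.729 mol
For 9.602 mol CO, stoichiometry requires (1/2) × 9.602 = 4.801 mol O2; 2.729 mol is available, so O2 is limiting.
n(CO) consumed = (2/1) × 2.729 = 5.458 mol; remaining = 9.602 − 5.458 = 4.144 mol
V(CO) = nRT/P = 4.144 × 8.314 × 731.15 / 86.3 = 291.9 L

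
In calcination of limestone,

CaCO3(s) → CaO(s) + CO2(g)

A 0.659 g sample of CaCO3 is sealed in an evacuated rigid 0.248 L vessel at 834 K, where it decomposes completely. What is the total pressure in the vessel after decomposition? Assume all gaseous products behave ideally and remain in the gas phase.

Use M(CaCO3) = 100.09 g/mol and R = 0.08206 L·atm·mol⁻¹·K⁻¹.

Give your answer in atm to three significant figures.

1.82 atm

n(CaCO3) = 0.659 / 100.09 = 0.006584 mol
n(gas produced) = (1/1) × 0.006584 = 0.006584 mol
P = nRT/V = 0.006584 × 0.08206 × 834 / 0.248 = 1.817 atm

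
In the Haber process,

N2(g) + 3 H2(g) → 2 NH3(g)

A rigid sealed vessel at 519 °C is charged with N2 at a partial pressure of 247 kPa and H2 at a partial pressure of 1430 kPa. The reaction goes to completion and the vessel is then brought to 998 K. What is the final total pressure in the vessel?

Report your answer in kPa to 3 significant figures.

With V and T fixed, P_i ∝ n_i, so the mole ratios apply directly to partial pressures at 519 °C.
P(H2) required for 247 kPa of N2 = (3/1) × 247 = 741.0 kPa; available 1430 kPa, so N2 is limiting.
P(H2) remaining = 1430 − (3/1) × 247 = 689.0 kPa
P(gaseous products) = (2)/1 × 247 = 494.0 kPa
P_total at 519 °C = 689.0 + 494.0 = 1183 kPa
Scaling to 998 K: P = 1183 × 998/792.15 = 1490 kPa

1490 kPa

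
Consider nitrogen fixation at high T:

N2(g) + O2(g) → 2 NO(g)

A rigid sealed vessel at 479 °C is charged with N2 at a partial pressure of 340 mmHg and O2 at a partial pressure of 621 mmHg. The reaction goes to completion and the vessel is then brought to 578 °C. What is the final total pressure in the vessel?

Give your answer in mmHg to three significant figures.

1090 mmHg

With V and T fixed, P_i ∝ n_i, so the mole ratios apply directly to partial pressures at 479 °C.
P(O2) required for 340 mmHg of N2 = (1/1) × 340 = 340.0 mmHg; available 621 mmHg, so N2 is limiting.
P(O2) remaining = 621 − (1/1) × 340 = 281.0 mmHg
P(gaseous products) = (2)/1 × 340 = 680.0 mmHg
P_total at 479 °C = 281.0 + 680.0 = 961.0 mmHg
Scaling to 578 °C: P = 961.0 × 851.15/752.15 = 1087 mmHg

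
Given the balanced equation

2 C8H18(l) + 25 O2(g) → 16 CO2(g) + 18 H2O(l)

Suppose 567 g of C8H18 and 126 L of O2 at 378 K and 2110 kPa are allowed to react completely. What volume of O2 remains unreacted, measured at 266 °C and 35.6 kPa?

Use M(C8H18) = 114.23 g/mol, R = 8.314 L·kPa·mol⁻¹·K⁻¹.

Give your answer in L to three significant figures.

2840 L

n(C8H18) = 567 / 114.23 = 4.964 mol
n(O2) = PV/RT = (2110 × 126) / (8.314 × 378) = 84.60 mol
For 4.964 mol C8H18, stoichiometry requires (25/2) × 4.964 = 62.05 mol O2; 84.60 mol is available, so C8H18 is limiting.
n(O2) consumed = (25/2) × 4.964 = 62.05 mol; remaining = 84.60 − 62.05 = 22.55 mol
V(O2) = nRT/P = 22.55 × 8.314 × 539.15 / 35.6 = 2839 L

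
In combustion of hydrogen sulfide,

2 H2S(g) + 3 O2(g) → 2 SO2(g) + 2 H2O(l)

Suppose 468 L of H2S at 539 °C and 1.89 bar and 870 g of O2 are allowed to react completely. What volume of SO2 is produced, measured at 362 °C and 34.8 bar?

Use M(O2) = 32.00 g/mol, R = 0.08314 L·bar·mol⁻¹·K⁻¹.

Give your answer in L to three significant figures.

19.9 L

n(H2S) = PV/RT = (1.89 × 468) / (0.08314 × 812.15) = 13.10 mol
n(O2) = 870 / 32.00 = 27.19 mol
For 13.10 mol H2S, stoichiometry requires (3/2) × 13.10 = 19.65 mol O2; 27.19 mol is available, so H2S is limiting.
n(SO2) = (2/2) × 13.10 = 13.10 mol
V(SO2) = nRT/P = 13.10 × 0.08314 × 635.15 / 34.8 = 19.88 L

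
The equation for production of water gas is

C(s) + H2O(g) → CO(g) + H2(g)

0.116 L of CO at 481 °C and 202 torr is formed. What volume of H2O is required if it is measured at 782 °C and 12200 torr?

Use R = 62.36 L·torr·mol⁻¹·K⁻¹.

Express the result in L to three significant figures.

0.00269 L

n(CO) = PV/RT = (202 × 0.116) / (62.36 × 754.15) = 0.0004982 mol
n(H2O) = (1/1) × 0.0004982 = 0.0004982 mol
V = nRT/P = 0.0004982 × 62.36 × 1055.15 / 12200 = 0.002687 L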